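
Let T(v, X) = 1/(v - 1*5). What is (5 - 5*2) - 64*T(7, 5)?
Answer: -37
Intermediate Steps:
T(v, X) = 1/(-5 + v) (T(v, X) = 1/(v - 5) = 1/(-5 + v))
(5 - 5*2) - 64*T(7, 5) = (5 - 5*2) - 64/(-5 + 7) = (5 - 10) - 64/2 = -5 - 64*½ = -5 - 32 = -37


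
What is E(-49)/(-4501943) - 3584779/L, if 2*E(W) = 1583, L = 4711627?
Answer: -32284399956735/42422952382522 ≈ -0.76101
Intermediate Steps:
E(W) = 1583/2 (E(W) = (½)*1583 = 1583/2)
E(-49)/(-4501943) - 3584779/L = (1583/2)/(-4501943) - 3584779/4711627 = (1583/2)*(-1/4501943) - 3584779*1/4711627 = -1583/9003886 - 3584779/4711627 = -32284399956735/42422952382522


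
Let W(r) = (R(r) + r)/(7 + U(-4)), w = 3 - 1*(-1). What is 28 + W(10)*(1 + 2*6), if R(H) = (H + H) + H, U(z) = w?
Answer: 828/11 ≈ 75.273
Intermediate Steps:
w = 4 (w = 3 + 1 = 4)
U(z) = 4
R(H) = 3*H (R(H) = 2*H + H = 3*H)
W(r) = 4*r/11 (W(r) = (3*r + r)/(7 + 4) = (4*r)/11 = (4*r)*(1/11) = 4*r/11)
28 + W(10)*(1 + 2*6) = 28 + ((4/11)*10)*(1 + 2*6) = 28 + 40*(1 + 12)/11 = 28 + (40/11)*13 = 28 + 520/11 = 828/11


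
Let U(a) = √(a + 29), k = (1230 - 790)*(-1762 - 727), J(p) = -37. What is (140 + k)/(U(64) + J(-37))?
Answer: 10128935/319 + 273755*√93/319 ≈ 40028.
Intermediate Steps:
k = -1095160 (k = 440*(-2489) = -1095160)
U(a) = √(29 + a)
(140 + k)/(U(64) + J(-37)) = (140 - 1095160)/(√(29 + 64) - 37) = -1095020/(√93 - 37) = -1095020/(-37 + √93)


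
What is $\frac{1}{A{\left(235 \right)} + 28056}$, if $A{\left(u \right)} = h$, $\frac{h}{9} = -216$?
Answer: $\frac{1}{26112} \approx 3.8297 \cdot 10^{-5}$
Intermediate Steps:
$h = -1944$ ($h = 9 \left(-216\right) = -1944$)
$A{\left(u \right)} = -1944$
$\frac{1}{A{\left(235 \right)} + 28056} = \frac{1}{-1944 + 28056} = \frac{1}{26112}$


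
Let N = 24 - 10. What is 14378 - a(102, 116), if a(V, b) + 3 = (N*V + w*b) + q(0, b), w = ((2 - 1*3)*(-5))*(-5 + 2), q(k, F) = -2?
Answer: 14695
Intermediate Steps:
N = 14
w = -15 (w = ((2 - 3)*(-5))*(-3) = -1*(-5)*(-3) = 5*(-3) = -15)
a(V, b) = -5 - 15*b + 14*V (a(V, b) = -3 + ((14*V - 15*b) - 2) = -3 + ((-15*b + 14*V) - 2) = -3 + (-2 - 15*b + 14*V) = -5 - 15*b + 14*V)
14378 - a(102, 116) = 14378 - (-5 - 15*116 + 14*102) = 14378 - (-5 - 1740 + 1428) = 14378 - 1*(-317) = 14378 + 317 = 14695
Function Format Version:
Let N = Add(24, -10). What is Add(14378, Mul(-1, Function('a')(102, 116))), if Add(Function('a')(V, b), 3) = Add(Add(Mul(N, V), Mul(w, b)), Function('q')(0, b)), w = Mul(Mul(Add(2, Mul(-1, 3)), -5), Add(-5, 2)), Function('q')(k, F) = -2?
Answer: 14695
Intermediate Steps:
N = 14
w = -15 (w = Mul(Mul(Add(2, -3), -5), -3) = Mul(Mul(-1, -5), -3) = Mul(5, -3) = -15)
Function('a')(V, b) = Add(-5, Mul(-15, b), Mul(14, V)) (Function('a')(V, b) = Add(-3, Add(Add(Mul(14, V), Mul(-15, b)), -2)) = Add(-3, Add(Add(Mul(-15, b), Mul(14, V)), -2)) = Add(-3, Add(-2, Mul(-15, b), Mul(14, V))) = Add(-5, Mul(-15, b), Mul(14, V)))
Add(14378, Mul(-1, Function('a')(102, 116))) = Add(14378, Mul(-1, Add(-5, Mul(-15, 116), Mul(14, 102)))) = Add(14378, Mul(-1, Add(-5, -1740, 1428))) = Add(14378, Mul(-1, -317)) = Add(14378, 317) = 14695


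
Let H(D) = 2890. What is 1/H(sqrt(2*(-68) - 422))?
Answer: 1/2890 ≈ 0.00034602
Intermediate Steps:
1/H(sqrt(2*(-68) - 422)) = 1/2890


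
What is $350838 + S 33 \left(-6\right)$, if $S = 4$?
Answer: $350046$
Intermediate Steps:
$350838 + S 33 \left(-6\right) = 350838 + 4 \cdot 33 \left(-6\right) = 350838 + 132 \left(-6\right) = 350838 - 792 = 350046$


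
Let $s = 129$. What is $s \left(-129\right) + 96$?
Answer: $-16545$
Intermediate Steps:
$s \left(-129\right) + 96 = 129 \left(-129\right) + 96 = -16641 + 96 = -16545$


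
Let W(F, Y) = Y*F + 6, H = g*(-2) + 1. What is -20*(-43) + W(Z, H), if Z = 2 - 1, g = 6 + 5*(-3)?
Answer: 885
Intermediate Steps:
g = -9 (g = 6 - 15 = -9)
Z = 1
H = 19 (H = -9*(-2) + 1 = 18 + 1 = 19)
W(F, Y) = 6 + F*Y (W(F, Y) = F*Y + 6 = 6 + F*Y)
-20*(-43) + W(Z, H) = -20*(-43) + (6 + 1*19) = 860 + (6 + 19) = 860 + 25 = 885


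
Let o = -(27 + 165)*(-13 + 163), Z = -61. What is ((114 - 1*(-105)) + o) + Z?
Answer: -28642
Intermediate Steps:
o = -28800 (o = -192*150 = -1*28800 = -28800)
((114 - 1*(-105)) + o) + Z = ((114 - 1*(-105)) - 28800) - 61 = ((114 + 105) - 28800) - 61 = (219 - 28800) - 61 = -28581 - 61 = -28642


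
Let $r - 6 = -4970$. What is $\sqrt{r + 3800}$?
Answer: $2 i \sqrt{291} \approx 34.117 i$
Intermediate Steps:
$r = -4964$ ($r = 6 - 4970 = -4964$)
$\sqrt{r + 3800} = \sqrt{-4964 + 3800} = \sqrt{-1164} = 2 i \sqrt{291}$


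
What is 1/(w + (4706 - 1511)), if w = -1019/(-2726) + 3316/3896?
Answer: 663781/2121593385 ≈ 0.00031287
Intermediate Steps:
w = 813090/663781 (w = -1019*(-1/2726) + 3316*(1/3896) = 1019/2726 + 829/974 = 813090/663781 ≈ 1.2249)
1/(w + (4706 - 1511)) = 1/(813090/663781 + (4706 - 1511)) = 1/(813090/663781 + 3195) = 1/(2121593385/663781) = 663781/2121593385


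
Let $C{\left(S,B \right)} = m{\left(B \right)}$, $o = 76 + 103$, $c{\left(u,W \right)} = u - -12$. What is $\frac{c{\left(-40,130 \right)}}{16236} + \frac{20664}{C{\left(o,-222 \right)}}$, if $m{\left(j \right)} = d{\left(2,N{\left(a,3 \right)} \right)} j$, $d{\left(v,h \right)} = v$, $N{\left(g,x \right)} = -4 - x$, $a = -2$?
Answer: $- \frac{6989857}{150183} \approx -46.542$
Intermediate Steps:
$c{\left(u,W \right)} = 12 + u$ ($c{\left(u,W \right)} = u + 12 = 12 + u$)
$o = 179$
$m{\left(j \right)} = 2 j$
$C{\left(S,B \right)} = 2 B$
$\frac{c{\left(-40,130 \right)}}{16236} + \frac{20664}{C{\left(o,-222 \right)}} = \frac{12 - 40}{16236} + \frac{20664}{2 \left(-222\right)} = \left(-28\right) \frac{1}{16236} + \frac{20664}{-444} = - \frac{7}{4059} + 20664 \left(- \frac{1}{444}\right) = - \frac{7}{4059} - \frac{1722}{37} = - \frac{6989857}{150183}$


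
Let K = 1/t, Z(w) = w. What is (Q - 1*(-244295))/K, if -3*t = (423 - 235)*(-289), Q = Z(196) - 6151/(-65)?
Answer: 863773721912/195 ≈ 4.4296e+9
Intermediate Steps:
Q = 18891/65 (Q = 196 - 6151/(-65) = 196 - 6151*(-1)/65 = 196 - 1*(-6151/65) = 196 + 6151/65 = 18891/65 ≈ 290.63)
t = 54332/3 (t = -(423 - 235)*(-289)/3 = -188*(-289)/3 = -⅓*(-54332) = 54332/3 ≈ 18111.)
K = 3/54332 (K = 1/(54332/3) = 3/54332 ≈ 5.5216e-5)
(Q - 1*(-244295))/K = (18891/65 - 1*(-244295))/(3/54332) = (18891/65 + 244295)*(54332/3) = (15898066/65)*(54332/3) = 863773721912/195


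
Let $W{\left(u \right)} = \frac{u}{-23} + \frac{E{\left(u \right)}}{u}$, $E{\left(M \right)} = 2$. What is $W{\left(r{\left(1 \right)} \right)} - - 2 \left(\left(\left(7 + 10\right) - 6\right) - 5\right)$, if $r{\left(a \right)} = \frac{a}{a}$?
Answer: $\frac{321}{23} \approx 13.957$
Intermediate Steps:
$r{\left(a \right)} = 1$
$W{\left(u \right)} = \frac{2}{u} - \frac{u}{23}$ ($W{\left(u \right)} = \frac{u}{-23} + \frac{2}{u} = u \left(- \frac{1}{23}\right) + \frac{2}{u} = - \frac{u}{23} + \frac{2}{u} = \frac{2}{u} - \frac{u}{23}$)
$W{\left(r{\left(1 \right)} \right)} - - 2 \left(\left(\left(7 + 10\right) - 6\right) - 5\right) = \left(\frac{2}{1} - \frac{1}{23}\right) - - 2 \left(\left(\left(7 + 10\right) - 6\right) - 5\right) = \left(2 \cdot 1 - \frac{1}{23}\right) - - 2 \left(\left(17 - 6\right) - 5\right) = \left(2 - \frac{1}{23}\right) - - 2 \left(11 - 5\right) = \frac{45}{23} - \left(-2\right) 6 = \frac{45}{23} - -12 = \frac{45}{23} + 12 = \frac{321}{23}$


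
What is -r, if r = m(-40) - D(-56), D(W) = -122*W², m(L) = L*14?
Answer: -382032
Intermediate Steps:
m(L) = 14*L
r = 382032 (r = 14*(-40) - (-122)*(-56)² = -560 - (-122)*3136 = -560 - 1*(-382592) = -560 + 382592 = 382032)
-r = -1*382032 = -382032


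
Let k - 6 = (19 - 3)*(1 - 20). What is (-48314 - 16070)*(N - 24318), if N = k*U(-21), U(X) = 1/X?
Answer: 32860305920/21 ≈ 1.5648e+9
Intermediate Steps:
k = -298 (k = 6 + (19 - 3)*(1 - 20) = 6 + 16*(-19) = 6 - 304 = -298)
N = 298/21 (N = -298/(-21) = -298*(-1/21) = 298/21 ≈ 14.190)
(-48314 - 16070)*(N - 24318) = (-48314 - 16070)*(298/21 - 24318) = -64384*(-510380/21) = 32860305920/21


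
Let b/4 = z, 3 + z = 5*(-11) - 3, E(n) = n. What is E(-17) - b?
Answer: 227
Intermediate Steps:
z = -61 (z = -3 + (5*(-11) - 3) = -3 + (-55 - 3) = -3 - 58 = -61)
b = -244 (b = 4*(-61) = -244)
E(-17) - b = -17 - 1*(-244) = -17 + 244 = 227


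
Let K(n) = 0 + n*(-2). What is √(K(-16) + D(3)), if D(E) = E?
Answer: √35 ≈ 5.9161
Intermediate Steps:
K(n) = -2*n (K(n) = 0 - 2*n = -2*n)
√(K(-16) + D(3)) = √(-2*(-16) + 3) = √(32 + 3) = √35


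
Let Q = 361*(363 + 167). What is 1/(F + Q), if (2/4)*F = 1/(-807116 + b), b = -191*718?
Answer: 472127/90332058909 ≈ 5.2266e-6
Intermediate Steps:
b = -137138
Q = 191330 (Q = 361*530 = 191330)
F = -1/472127 (F = 2/(-807116 - 137138) = 2/(-944254) = 2*(-1/944254) = -1/472127 ≈ -2.1181e-6)
1/(F + Q) = 1/(-1/472127 + 191330) = 1/(90332058909/472127) = 472127/90332058909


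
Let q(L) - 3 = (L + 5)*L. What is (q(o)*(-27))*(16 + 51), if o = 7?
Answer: -157383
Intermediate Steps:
q(L) = 3 + L*(5 + L) (q(L) = 3 + (L + 5)*L = 3 + (5 + L)*L = 3 + L*(5 + L))
(q(o)*(-27))*(16 + 51) = ((3 + 7² + 5*7)*(-27))*(16 + 51) = ((3 + 49 + 35)*(-27))*67 = (87*(-27))*67 = -2349*67 = -157383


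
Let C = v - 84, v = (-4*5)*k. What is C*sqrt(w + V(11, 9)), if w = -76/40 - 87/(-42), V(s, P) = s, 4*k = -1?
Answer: -79*sqrt(13685)/35 ≈ -264.05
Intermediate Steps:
k = -1/4 (k = (1/4)*(-1) = -1/4 ≈ -0.25000)
v = 5 (v = -4*5*(-1/4) = -20*(-1/4) = 5)
w = 6/35 (w = -76*1/40 - 87*(-1/42) = -19/10 + 29/14 = 6/35 ≈ 0.17143)
C = -79 (C = 5 - 84 = -79)
C*sqrt(w + V(11, 9)) = -79*sqrt(6/35 + 11) = -79*sqrt(13685)/35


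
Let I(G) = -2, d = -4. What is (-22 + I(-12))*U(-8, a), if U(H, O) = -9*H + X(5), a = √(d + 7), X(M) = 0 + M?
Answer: -1848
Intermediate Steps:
X(M) = M
a = √3 (a = √(-4 + 7) = √3 ≈ 1.7320)
U(H, O) = 5 - 9*H (U(H, O) = -9*H + 5 = 5 - 9*H)
(-22 + I(-12))*U(-8, a) = (-22 - 2)*(5 - 9*(-8)) = -24*(5 + 72) = -24*77 = -1848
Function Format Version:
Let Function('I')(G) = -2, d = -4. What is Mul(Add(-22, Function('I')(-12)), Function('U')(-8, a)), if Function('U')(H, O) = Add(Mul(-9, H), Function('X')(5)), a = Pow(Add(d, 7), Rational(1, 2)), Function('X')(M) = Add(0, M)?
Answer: -1848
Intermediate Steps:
Function('X')(M) = M
a = Pow(3, Rational(1, 2)) (a = Pow(Add(-4, 7), Rational(1, 2)) = Pow(3, Rational(1, 2)) ≈ 1.7320)
Function('U')(H, O) = Add(5, Mul(-9, H)) (Function('U')(H, O) = Add(Mul(-9, H), 5) = Add(5, Mul(-9, H)))
Mul(Add(-22, Function('I')(-12)), Function('U')(-8, a)) = Mul(Add(-22, -2), Add(5, Mul(-9, -8))) = Mul(-24, Add(5, 72)) = Mul(-24, 77) = -1848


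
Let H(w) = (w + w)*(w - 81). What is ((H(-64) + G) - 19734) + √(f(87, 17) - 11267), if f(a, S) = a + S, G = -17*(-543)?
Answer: 8057 + 61*I*√3 ≈ 8057.0 + 105.66*I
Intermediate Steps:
G = 9231
H(w) = 2*w*(-81 + w) (H(w) = (2*w)*(-81 + w) = 2*w*(-81 + w))
f(a, S) = S + a
((H(-64) + G) - 19734) + √(f(87, 17) - 11267) = ((2*(-64)*(-81 - 64) + 9231) - 19734) + √((17 + 87) - 11267) = ((2*(-64)*(-145) + 9231) - 19734) + √(104 - 11267) = ((18560 + 9231) - 19734) + √(-11163) = (27791 - 19734) + 61*I*√3 = 8057 + 61*I*√3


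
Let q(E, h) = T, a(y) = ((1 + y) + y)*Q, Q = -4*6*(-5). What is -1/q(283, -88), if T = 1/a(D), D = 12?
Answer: -3000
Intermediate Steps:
Q = 120 (Q = -24*(-5) = 120)
a(y) = 120 + 240*y (a(y) = ((1 + y) + y)*120 = (1 + 2*y)*120 = 120 + 240*y)
T = 1/3000 (T = 1/(120 + 240*12) = 1/(120 + 2880) = 1/3000 ≈ 0.00033333)
q(E, h) = 1/3000
-1/q(283, -88) = -1/1/3000 = -1*3000 = -3000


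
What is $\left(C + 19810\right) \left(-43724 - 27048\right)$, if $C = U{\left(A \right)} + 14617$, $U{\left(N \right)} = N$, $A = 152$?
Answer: $-2447224988$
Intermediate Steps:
$C = 14769$ ($C = 152 + 14617 = 14769$)
$\left(C + 19810\right) \left(-43724 - 27048\right) = \left(14769 + 19810\right) \left(-43724 - 27048\right) = 34579 \left(-70772\right) = -2447224988$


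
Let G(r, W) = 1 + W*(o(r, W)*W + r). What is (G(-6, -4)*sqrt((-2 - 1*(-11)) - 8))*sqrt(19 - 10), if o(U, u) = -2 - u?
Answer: 171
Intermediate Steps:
G(r, W) = 1 + W*(r + W*(-2 - W)) (G(r, W) = 1 + W*((-2 - W)*W + r) = 1 + W*(W*(-2 - W) + r) = 1 + W*(r + W*(-2 - W)))
(G(-6, -4)*sqrt((-2 - 1*(-11)) - 8))*sqrt(19 - 10) = ((1 - 4*(-6) - 1*(-4)**2*(2 - 4))*sqrt((-2 - 1*(-11)) - 8))*sqrt(19 - 10) = ((1 + 24 - 1*16*(-2))*sqrt((-2 + 11) - 8))*sqrt(9) = ((1 + 24 + 32)*sqrt(9 - 8))*3 = (57*sqrt(1))*3 = (57*1)*3 = 57*3 = 171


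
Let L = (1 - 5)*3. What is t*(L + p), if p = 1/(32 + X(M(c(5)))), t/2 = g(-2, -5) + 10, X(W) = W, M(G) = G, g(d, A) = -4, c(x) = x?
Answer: -5316/37 ≈ -143.68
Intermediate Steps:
L = -12 (L = -4*3 = -12)
t = 12 (t = 2*(-4 + 10) = 2*6 = 12)
p = 1/37 (p = 1/(32 + 5) = 1/37 ≈ 0.027027)
t*(L + p) = 12*(-12 + 1/37) = 12*(-443/37) = -5316/37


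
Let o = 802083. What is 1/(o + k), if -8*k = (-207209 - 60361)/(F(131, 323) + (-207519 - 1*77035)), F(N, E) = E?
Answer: 1136924/911907278907 ≈ 1.2468e-6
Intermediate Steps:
k = -133785/1136924 (k = -(-207209 - 60361)/(8*(323 + (-207519 - 1*77035))) = -(-133785)/(4*(323 + (-207519 - 77035))) = -(-133785)/(4*(323 - 284554)) = -(-133785)/(4*(-284231)) = -(-133785)*(-1)/(4*284231) = -1/8*267570/284231 = -133785/1136924 ≈ -0.11767)
1/(o + k) = 1/(802083 - 133785/1136924) = 1/(911907278907/1136924) = 1136924/911907278907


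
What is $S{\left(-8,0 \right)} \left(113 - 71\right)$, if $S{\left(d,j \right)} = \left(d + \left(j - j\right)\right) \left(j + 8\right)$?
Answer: $-2688$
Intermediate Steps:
$S{\left(d,j \right)} = d \left(8 + j\right)$ ($S{\left(d,j \right)} = \left(d + 0\right) \left(8 + j\right) = d \left(8 + j\right)$)
$S{\left(-8,0 \right)} \left(113 - 71\right) = - 8 \left(8 + 0\right) \left(113 - 71\right) = \left(-8\right) 8 \cdot 42 = \left(-64\right) 42 = -2688$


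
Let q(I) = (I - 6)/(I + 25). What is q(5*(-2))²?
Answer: 256/225 ≈ 1.1378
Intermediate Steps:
q(I) = (-6 + I)/(25 + I)
q(5*(-2))² = ((-6 + 5*(-2))/(25 + 5*(-2)))² = ((-6 - 10)/(25 - 10))² = (-16/15)² = 256/225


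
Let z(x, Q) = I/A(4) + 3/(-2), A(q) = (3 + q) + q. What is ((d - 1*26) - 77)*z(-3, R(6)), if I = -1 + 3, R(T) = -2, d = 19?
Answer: 1218/11 ≈ 110.73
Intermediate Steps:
I = 2
A(q) = 3 + 2*q
z(x, Q) = -29/22 (z(x, Q) = 2/(3 + 2*4) + 3/(-2) = 2/(3 + 8) + 3*(-½) = 2/11 - 3/2 = -29/22)
((d - 1*26) - 77)*z(-3, R(6)) = ((19 - 1*26) - 77)*(-29/22) = ((19 - 26) - 77)*(-29/22) = (-7 - 77)*(-29/22) = -84*(-29/22) = 1218/11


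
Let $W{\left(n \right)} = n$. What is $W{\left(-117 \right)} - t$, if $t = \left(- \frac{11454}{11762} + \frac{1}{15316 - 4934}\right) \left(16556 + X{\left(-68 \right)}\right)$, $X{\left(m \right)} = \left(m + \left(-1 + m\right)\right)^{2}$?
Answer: $\frac{2092992385311}{61056542} \approx 34280.0$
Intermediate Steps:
$X{\left(m \right)} = \left(-1 + 2 m\right)^{2}$
$t = - \frac{2100136000725}{61056542}$ ($t = \left(- \frac{11454}{11762} + \frac{1}{15316 - 4934}\right) \left(16556 + \left(-1 + 2 \left(-68\right)\right)^{2}\right) = \left(\left(-11454\right) \frac{1}{11762} + \frac{1}{10382}\right) \left(16556 + \left(-1 - 136\right)^{2}\right) = \left(- \frac{5727}{5881} + \frac{1}{10382}\right) \left(16556 + \left(-137\right)^{2}\right) = - \frac{59451833 \left(16556 + 18769\right)}{61056542} = \left(- \frac{59451833}{61056542}\right) 35325 = - \frac{2100136000725}{61056542} \approx -34397.0$)
$W{\left(-117 \right)} - t = -117 - - \frac{2100136000725}{61056542} = -117 + \frac{2100136000725}{61056542} = \frac{2092992385311}{61056542}$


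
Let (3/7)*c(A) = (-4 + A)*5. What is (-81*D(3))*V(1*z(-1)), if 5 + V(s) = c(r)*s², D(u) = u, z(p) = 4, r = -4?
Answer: 364095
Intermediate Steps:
c(A) = -140/3 + 35*A/3 (c(A) = 7*((-4 + A)*5)/3 = 7*(-20 + 5*A)/3 = -140/3 + 35*A/3)
V(s) = -5 - 280*s²/3 (V(s) = -5 + (-140/3 + (35/3)*(-4))*s² = -5 + (-140/3 - 140/3)*s² = -5 - 280*s²/3)
(-81*D(3))*V(1*z(-1)) = (-81*3)*(-5 - 280*(1*4)²/3) = -243*(-5 - 280/3*4²) = -243*(-5 - 280/3*16) = -243*(-5 - 4480/3) = -243*(-4495/3) = 364095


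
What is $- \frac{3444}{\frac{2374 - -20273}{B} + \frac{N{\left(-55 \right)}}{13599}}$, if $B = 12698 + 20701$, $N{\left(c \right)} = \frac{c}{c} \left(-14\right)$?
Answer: $- \frac{2145734836}{421823} \approx -5086.8$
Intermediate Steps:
$N{\left(c \right)} = -14$ ($N{\left(c \right)} = 1 \left(-14\right) = -14$)
$B = 33399$
$- \frac{3444}{\frac{2374 - -20273}{B} + \frac{N{\left(-55 \right)}}{13599}} = - \frac{3444}{\frac{2374 - -20273}{33399} - \frac{14}{13599}} = - \frac{3444}{\left(2374 + 20273\right) \frac{1}{33399} - \frac{14}{13599}} = - \frac{3444}{22647 \cdot \frac{1}{33399} - \frac{14}{13599}} = - \frac{3444}{\frac{7549}{11133} - \frac{14}{13599}} = - \frac{3444}{\frac{1265469}{1869107}} = \left(-3444\right) \frac{1869107}{1265469} = - \frac{2145734836}{421823}$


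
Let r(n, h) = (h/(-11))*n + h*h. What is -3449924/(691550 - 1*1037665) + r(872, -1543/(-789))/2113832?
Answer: 92647734862885547/9294987621969720 ≈ 9.9675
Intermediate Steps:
r(n, h) = h**2 - h*n/11 (r(n, h) = (h*(-1/11))*n + h**2 = (-h/11)*n + h**2 = -h*n/11 + h**2 = h**2 - h*n/11)
-3449924/(691550 - 1*1037665) + r(872, -1543/(-789))/2113832 = -3449924/(691550 - 1*1037665) + ((-1543/(-789))*(-1*872 + 11*(-1543/(-789)))/11)/2113832 = -3449924/(691550 - 1037665) + ((-1543*(-1/789))*(-872 + 11*(-1543*(-1/789)))/11)*(1/2113832) = -3449924/(-346115) + ((1/11)*(1543/789)*(-872 + 11*(1543/789)))*(1/2113832) = -3449924*(-1/346115) + ((1/11)*(1543/789)*(-872 + 16973/789))*(1/2113832) = 3449924/346115 + ((1/11)*(1543/789)*(-671035/789))*(1/2113832) = 3449924/346115 - 1035407005/6847731*1/2113832 = 3449924/346115 - 1035407005/14474952915192 = 92647734862885547/9294987621969720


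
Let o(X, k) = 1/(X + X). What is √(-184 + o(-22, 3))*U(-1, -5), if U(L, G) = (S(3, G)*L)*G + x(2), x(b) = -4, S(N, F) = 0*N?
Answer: -2*I*√89067/11 ≈ -54.262*I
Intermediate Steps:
S(N, F) = 0
U(L, G) = -4 (U(L, G) = (0*L)*G - 4 = 0*G - 4 = 0 - 4 = -4)
o(X, k) = 1/(2*X)
√(-184 + o(-22, 3))*U(-1, -5) = √(-184 + (½)/(-22))*(-4) = √(-184 + (½)*(-1/22))*(-4) = √(-184 - 1/44)*(-4) = √(-8097/44)*(-4) = (I*√89067/22)*(-4) = -2*I*√89067/11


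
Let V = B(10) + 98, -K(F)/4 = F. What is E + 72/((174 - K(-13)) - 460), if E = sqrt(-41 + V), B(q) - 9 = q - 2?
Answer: -36/169 + sqrt(74) ≈ 8.3893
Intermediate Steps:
K(F) = -4*F
B(q) = 7 + q (B(q) = 9 + (q - 2) = 9 + (-2 + q) = 7 + q)
V = 115 (V = (7 + 10) + 98 = 17 + 98 = 115)
E = sqrt(74) (E = sqrt(-41 + 115) = sqrt(74) ≈ 8.6023)
E + 72/((174 - K(-13)) - 460) = sqrt(74) + 72/((174 - (-4)*(-13)) - 460) = sqrt(74) + 72/((174 - 1*52) - 460) = sqrt(74) + 72/((174 - 52) - 460) = sqrt(74) + 72/(122 - 460) = sqrt(74) + 72/(-338) = sqrt(74) - 1/338*72 = sqrt(74) - 36/169 = -36/169 + sqrt(74)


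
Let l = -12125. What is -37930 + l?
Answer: -50055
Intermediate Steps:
-37930 + l = -37930 - 12125 = -50055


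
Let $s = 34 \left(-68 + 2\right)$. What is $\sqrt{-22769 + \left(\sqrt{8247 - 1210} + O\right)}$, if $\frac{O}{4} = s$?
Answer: $\sqrt{-31745 + \sqrt{7037}} \approx 177.94 i$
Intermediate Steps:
$s = -2244$ ($s = 34 \left(-66\right) = -2244$)
$O = -8976$ ($O = 4 \left(-2244\right) = -8976$)
$\sqrt{-22769 + \left(\sqrt{8247 - 1210} + O\right)} = \sqrt{-22769 - \left(8976 - \sqrt{8247 - 1210}\right)} = \sqrt{-22769 - \left(8976 - \sqrt{7037}\right)} = \sqrt{-31745 + \sqrt{7037}}$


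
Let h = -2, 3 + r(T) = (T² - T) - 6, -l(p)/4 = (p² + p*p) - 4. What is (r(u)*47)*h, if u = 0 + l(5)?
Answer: -3198914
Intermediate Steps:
l(p) = 16 - 8*p² (l(p) = -4*((p² + p*p) - 4) = -4*((p² + p²) - 4) = -4*(2*p² - 4) = -4*(-4 + 2*p²) = 16 - 8*p²)
u = -184 (u = 0 + (16 - 8*5²) = 0 + (16 - 8*25) = 0 + (16 - 200) = 0 - 184 = -184)
r(T) = -9 + T² - T (r(T) = -3 + ((T² - T) - 6) = -3 + (-6 + T² - T) = -9 + T² - T)
(r(u)*47)*h = ((-9 + (-184)² - 1*(-184))*47)*(-2) = ((-9 + 33856 + 184)*47)*(-2) = (34031*47)*(-2) = 1599457*(-2) = -3198914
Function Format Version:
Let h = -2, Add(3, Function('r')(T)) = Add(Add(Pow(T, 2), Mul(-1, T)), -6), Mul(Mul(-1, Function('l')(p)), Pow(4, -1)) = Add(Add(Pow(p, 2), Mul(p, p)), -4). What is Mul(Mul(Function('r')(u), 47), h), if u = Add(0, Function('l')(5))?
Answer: -3198914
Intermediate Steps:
Function('l')(p) = Add(16, Mul(-8, Pow(p, 2))) (Function('l')(p) = Mul(-4, Add(Add(Pow(p, 2), Mul(p, p)), -4)) = Mul(-4, Add(Add(Pow(p, 2), Pow(p, 2)), -4)) = Mul(-4, Add(Mul(2, Pow(p, 2)), -4)) = Mul(-4, Add(-4, Mul(2, Pow(p, 2)))) = Add(16, Mul(-8, Pow(p, 2))))
u = -184 (u = Add(0, Add(16, Mul(-8, Pow(5, 2)))) = Add(0, Add(16, Mul(-8, 25))) = Add(0, Add(16, -200)) = Add(0, -184) = -184)
Function('r')(T) = Add(-9, Pow(T, 2), Mul(-1, T)) (Function('r')(T) = Add(-3, Add(Add(Pow(T, 2), Mul(-1, T)), -6)) = Add(-3, Add(-6, Pow(T, 2), Mul(-1, T))) = Add(-9, Pow(T, 2), Mul(-1, T)))
Mul(Mul(Function('r')(u), 47), h) = Mul(Mul(Add(-9, Pow(-184, 2), Mul(-1, -184)), 47), -2) = Mul(Mul(Add(-9, 33856, 184), 47), -2) = Mul(Mul(34031, 47), -2) = Mul(1599457, -2) = -3198914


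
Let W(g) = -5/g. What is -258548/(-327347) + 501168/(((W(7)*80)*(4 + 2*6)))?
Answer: -71671011367/130938800 ≈ -547.36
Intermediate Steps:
-258548/(-327347) + 501168/(((W(7)*80)*(4 + 2*6))) = -258548/(-327347) + 501168/(((-5/7*80)*(4 + 2*6))) = -258548*(-1/327347) + 501168/(((-5*⅐*80)*(4 + 12))) = 258548/327347 + 501168/((-5/7*80*16)) = 258548/327347 + 501168/((-400/7*16)) = 258548/327347 + 501168/(-6400/7) = 258548/327347 + 501168*(-7/6400) = 258548/327347 - 219261/400 = -71671011367/130938800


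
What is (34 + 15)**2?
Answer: 2401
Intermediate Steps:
(34 + 15)**2 = 49**2 = 2401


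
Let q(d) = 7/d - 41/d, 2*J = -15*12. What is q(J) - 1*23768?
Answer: -1069543/45 ≈ -23768.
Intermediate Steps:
J = -90 (J = (-15*12)/2 = (½)*(-180) = -90)
q(d) = -34/d
q(J) - 1*23768 = -34/(-90) - 1*23768 = -34*(-1/90) - 23768 = 17/45 - 23768 = -1069543/45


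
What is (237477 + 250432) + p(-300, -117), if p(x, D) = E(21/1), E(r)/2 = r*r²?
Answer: 506431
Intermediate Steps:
E(r) = 2*r³ (E(r) = 2*(r*r²) = 2*r³)
p(x, D) = 18522 (p(x, D) = 2*(21/1)³ = 2*(21*1)³ = 2*21³ = 2*9261 = 18522)
(237477 + 250432) + p(-300, -117) = (237477 + 250432) + 18522 = 487909 + 18522 = 506431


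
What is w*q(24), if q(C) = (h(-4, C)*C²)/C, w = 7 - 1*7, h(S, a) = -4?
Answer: 0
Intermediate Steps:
w = 0 (w = 7 - 7 = 0)
q(C) = -4*C (q(C) = (-4*C²)/C = -4*C)
w*q(24) = 0*(-4*24) = 0*(-96) = 0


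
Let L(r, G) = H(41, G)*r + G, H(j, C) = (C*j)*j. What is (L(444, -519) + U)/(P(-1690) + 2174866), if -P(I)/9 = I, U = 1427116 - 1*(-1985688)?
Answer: -383950631/2190076 ≈ -175.31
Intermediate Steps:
U = 3412804 (U = 1427116 + 1985688 = 3412804)
H(j, C) = C*j²
P(I) = -9*I
L(r, G) = G + 1681*G*r (L(r, G) = (G*41²)*r + G = (G*1681)*r + G = (1681*G)*r + G = 1681*G*r + G = G + 1681*G*r)
(L(444, -519) + U)/(P(-1690) + 2174866) = (-519*(1 + 1681*444) + 3412804)/(-9*(-1690) + 2174866) = (-519*(1 + 746364) + 3412804)/(15210 + 2174866) = (-519*746365 + 3412804)/2190076 = (-387363435 + 3412804)*(1/2190076) = -383950631*1/2190076 = -383950631/2190076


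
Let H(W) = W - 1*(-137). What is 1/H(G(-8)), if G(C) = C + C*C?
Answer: 1/193 ≈ 0.0051813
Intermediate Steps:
G(C) = C + C**2
H(W) = 137 + W (H(W) = W + 137 = 137 + W)
1/H(G(-8)) = 1/(137 - 8*(1 - 8)) = 1/(137 - 8*(-7)) = 1/(137 + 56) = 1/193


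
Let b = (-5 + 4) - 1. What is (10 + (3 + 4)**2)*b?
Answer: -118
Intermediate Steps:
b = -2 (b = -1 - 1 = -2)
(10 + (3 + 4)**2)*b = (10 + (3 + 4)**2)*(-2) = (10 + 7**2)*(-2) = (10 + 49)*(-2) = 59*(-2) = -118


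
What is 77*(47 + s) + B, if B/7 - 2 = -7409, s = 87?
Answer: -41531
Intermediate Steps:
B = -51849 (B = 14 + 7*(-7409) = 14 - 51863 = -51849)
77*(47 + s) + B = 77*(47 + 87) - 51849 = 77*134 - 51849 = 10318 - 51849 = -41531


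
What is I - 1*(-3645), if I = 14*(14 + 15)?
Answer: 4051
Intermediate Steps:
I = 406 (I = 14*29 = 406)
I - 1*(-3645) = 406 - 1*(-3645) = 406 + 3645 = 4051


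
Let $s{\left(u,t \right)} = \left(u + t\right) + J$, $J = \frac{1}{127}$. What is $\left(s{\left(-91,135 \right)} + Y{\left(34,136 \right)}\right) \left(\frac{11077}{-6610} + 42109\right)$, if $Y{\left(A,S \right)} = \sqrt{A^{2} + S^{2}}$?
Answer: $\frac{1555583089257}{839470} + \frac{4731600021 \sqrt{17}}{3305} \approx 7.7559 \cdot 10^{6}$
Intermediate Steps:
$J = \frac{1}{127} \approx 0.007874$
$s{\left(u,t \right)} = \frac{1}{127} + t + u$ ($s{\left(u,t \right)} = \left(u + t\right) + \frac{1}{127} = \left(t + u\right) + \frac{1}{127} = \frac{1}{127} + t + u$)
$\left(s{\left(-91,135 \right)} + Y{\left(34,136 \right)}\right) \left(\frac{11077}{-6610} + 42109\right) = \left(\left(\frac{1}{127} + 135 - 91\right) + \sqrt{34^{2} + 136^{2}}\right) \left(\frac{11077}{-6610} + 42109\right) = \left(\frac{5589}{127} + \sqrt{1156 + 18496}\right) \left(11077 \left(- \frac{1}{6610}\right) + 42109\right) = \left(\frac{5589}{127} + \sqrt{19652}\right) \left(- \frac{11077}{6610} + 42109\right) = \left(\frac{5589}{127} + 34 \sqrt{17}\right) \frac{278329413}{6610} = \frac{1555583089257}{839470} + \frac{4731600021 \sqrt{17}}{3305}$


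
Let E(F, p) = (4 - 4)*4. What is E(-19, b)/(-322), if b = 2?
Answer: 0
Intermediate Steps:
E(F, p) = 0 (E(F, p) = 0*4 = 0)
E(-19, b)/(-322) = 0/(-322) = 0*(-1/322) = 0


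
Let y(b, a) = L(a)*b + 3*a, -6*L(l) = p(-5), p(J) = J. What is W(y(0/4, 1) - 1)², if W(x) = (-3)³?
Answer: 729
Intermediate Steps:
L(l) = ⅚ (L(l) = -⅙*(-5) = ⅚)
y(b, a) = 3*a + 5*b/6 (y(b, a) = 5*b/6 + 3*a = 3*a + 5*b/6)
W(x) = -27
W(y(0/4, 1) - 1)² = (-27)² = 729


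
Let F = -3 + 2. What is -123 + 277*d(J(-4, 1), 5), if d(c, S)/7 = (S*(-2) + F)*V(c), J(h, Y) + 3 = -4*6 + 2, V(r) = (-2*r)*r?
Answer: 26661127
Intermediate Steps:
V(r) = -2*r²
F = -1
J(h, Y) = -25 (J(h, Y) = -3 + (-4*6 + 2) = -3 + (-24 + 2) = -3 - 22 = -25)
d(c, S) = -14*c²*(-1 - 2*S) (d(c, S) = 7*((S*(-2) - 1)*(-2*c²)) = 7*((-2*S - 1)*(-2*c²)) = 7*((-1 - 2*S)*(-2*c²)) = 7*(-2*c²*(-1 - 2*S)) = -14*c²*(-1 - 2*S))
-123 + 277*d(J(-4, 1), 5) = -123 + 277*((-25)²*(14 + 28*5)) = -123 + 277*(625*(14 + 140)) = -123 + 277*(625*154) = -123 + 277*96250 = -123 + 26661250 = 26661127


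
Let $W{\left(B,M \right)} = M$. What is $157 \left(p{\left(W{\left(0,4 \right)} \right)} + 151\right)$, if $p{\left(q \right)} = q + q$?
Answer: $24963$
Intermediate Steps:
$p{\left(q \right)} = 2 q$
$157 \left(p{\left(W{\left(0,4 \right)} \right)} + 151\right) = 157 \left(2 \cdot 4 + 151\right) = 157 \left(8 + 151\right) = 157 \cdot 159 = 24963$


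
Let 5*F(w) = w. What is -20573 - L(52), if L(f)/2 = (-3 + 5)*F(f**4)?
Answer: -29349329/5 ≈ -5.8699e+6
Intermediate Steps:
F(w) = w/5
L(f) = 4*f**4/5 (L(f) = 2*((-3 + 5)*(f**4/5)) = 2*(2*(f**4/5)) = 2*(2*f**4/5) = 4*f**4/5)
-20573 - L(52) = -20573 - 4*52**4/5 = -20573 - 4*7311616/5 = -20573 - 1*29246464/5 = -20573 - 29246464/5 = -29349329/5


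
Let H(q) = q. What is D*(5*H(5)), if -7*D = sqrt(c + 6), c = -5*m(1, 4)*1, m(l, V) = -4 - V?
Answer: -25*sqrt(46)/7 ≈ -24.223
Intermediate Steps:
c = 40 (c = -5*(-4 - 1*4)*1 = -5*(-4 - 4)*1 = -5*(-8)*1 = 40*1 = 40)
D = -sqrt(46)/7 (D = -sqrt(40 + 6)/7 = -sqrt(46)/7 ≈ -0.96890)
D*(5*H(5)) = (-sqrt(46)/7)*(5*5) = -sqrt(46)/7*25 = -25*sqrt(46)/7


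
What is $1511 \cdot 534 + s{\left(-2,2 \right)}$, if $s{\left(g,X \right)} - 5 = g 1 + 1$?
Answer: $806878$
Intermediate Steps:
$s{\left(g,X \right)} = 6 + g$ ($s{\left(g,X \right)} = 5 + \left(g 1 + 1\right) = 5 + \left(g + 1\right) = 5 + \left(1 + g\right) = 6 + g$)
$1511 \cdot 534 + s{\left(-2,2 \right)} = 1511 \cdot 534 + \left(6 - 2\right) = 806874 + 4 = 806878$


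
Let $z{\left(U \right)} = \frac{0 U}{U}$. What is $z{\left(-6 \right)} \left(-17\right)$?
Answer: $0$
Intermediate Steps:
$z{\left(U \right)} = 0$ ($z{\left(U \right)} = \frac{0}{U} = 0$)
$z{\left(-6 \right)} \left(-17\right) = 0 \left(-17\right) = 0$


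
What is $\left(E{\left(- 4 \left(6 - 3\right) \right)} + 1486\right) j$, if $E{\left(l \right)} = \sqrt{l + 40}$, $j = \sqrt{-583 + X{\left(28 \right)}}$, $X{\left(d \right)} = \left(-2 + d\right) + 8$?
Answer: $6 i \sqrt{61} \left(743 + \sqrt{7}\right) \approx 34942.0 i$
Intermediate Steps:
$X{\left(d \right)} = 6 + d$
$j = 3 i \sqrt{61}$ ($j = \sqrt{-583 + \left(6 + 28\right)} = \sqrt{-583 + 34} = \sqrt{-549} = 3 i \sqrt{61} \approx 23.431 i$)
$E{\left(l \right)} = \sqrt{40 + l}$
$\left(E{\left(- 4 \left(6 - 3\right) \right)} + 1486\right) j = \left(\sqrt{40 - 4 \left(6 - 3\right)} + 1486\right) 3 i \sqrt{61} = \left(\sqrt{40 - 12} + 1486\right) 3 i \sqrt{61} = \left(\sqrt{28} + 1486\right) 3 i \sqrt{61} = \left(2 \sqrt{7} + 1486\right) 3 i \sqrt{61} = \left(1486 + 2 \sqrt{7}\right) 3 i \sqrt{61} = 3 i \sqrt{61} \left(1486 + 2 \sqrt{7}\right)$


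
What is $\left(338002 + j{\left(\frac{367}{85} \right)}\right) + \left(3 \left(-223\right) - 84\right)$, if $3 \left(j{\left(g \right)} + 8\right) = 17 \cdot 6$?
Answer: $337275$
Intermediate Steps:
$j{\left(g \right)} = 26$ ($j{\left(g \right)} = -8 + \frac{17 \cdot 6}{3} = -8 + \frac{1}{3} \cdot 102 = -8 + 34 = 26$)
$\left(338002 + j{\left(\frac{367}{85} \right)}\right) + \left(3 \left(-223\right) - 84\right) = \left(338002 + 26\right) + \left(3 \left(-223\right) - 84\right) = 338028 - 753 = 337275$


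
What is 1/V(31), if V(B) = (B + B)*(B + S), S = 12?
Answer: 1/2666 ≈ 0.00037509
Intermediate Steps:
V(B) = 2*B*(12 + B) (V(B) = (B + B)*(B + 12) = (2*B)*(12 + B) = 2*B*(12 + B))
1/V(31) = 1/(2*31*(12 + 31)) = 1/(2*31*43) = 1/2666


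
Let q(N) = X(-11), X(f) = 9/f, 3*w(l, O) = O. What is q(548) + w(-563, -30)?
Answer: -119/11 ≈ -10.818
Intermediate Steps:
w(l, O) = O/3
q(N) = -9/11 (q(N) = 9/(-11) = 9*(-1/11) = -9/11)
q(548) + w(-563, -30) = -9/11 + (⅓)*(-30) = -9/11 - 10 = -119/11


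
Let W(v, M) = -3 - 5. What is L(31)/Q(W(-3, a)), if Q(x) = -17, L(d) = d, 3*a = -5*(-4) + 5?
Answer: -31/17 ≈ -1.8235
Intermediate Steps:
a = 25/3 (a = (-5*(-4) + 5)/3 = (20 + 5)/3 = (⅓)*25 = 25/3 ≈ 8.3333)
W(v, M) = -8
L(31)/Q(W(-3, a)) = 31/(-17) = 31*(-1/17) = -31/17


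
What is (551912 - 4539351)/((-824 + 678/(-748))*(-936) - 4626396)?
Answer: 745651093/720751032 ≈ 1.0345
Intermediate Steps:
(551912 - 4539351)/((-824 + 678/(-748))*(-936) - 4626396) = -3987439/((-824 + 678*(-1/748))*(-936) - 4626396) = -3987439/((-824 - 339/374)*(-936) - 4626396) = -3987439/(-308515/374*(-936) - 4626396) = -3987439/(144385020/187 - 4626396) = -3987439/(-720751032/187) = -3987439*(-187/720751032) = 745651093/720751032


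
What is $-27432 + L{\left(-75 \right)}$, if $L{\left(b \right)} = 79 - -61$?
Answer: $-27292$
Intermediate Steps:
$L{\left(b \right)} = 140$ ($L{\left(b \right)} = 79 + 61 = 140$)
$-27432 + L{\left(-75 \right)} = -27432 + 140 = -27292$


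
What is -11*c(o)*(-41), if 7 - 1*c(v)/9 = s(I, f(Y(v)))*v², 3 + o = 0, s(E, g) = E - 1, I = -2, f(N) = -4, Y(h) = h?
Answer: 138006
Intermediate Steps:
s(E, g) = -1 + E
o = -3 (o = -3 + 0 = -3)
c(v) = 63 + 27*v² (c(v) = 63 - 9*(-1 - 2)*v² = 63 - (-27)*v² = 63 + 27*v²)
-11*c(o)*(-41) = -11*(63 + 27*(-3)²)*(-41) = -11*(63 + 27*9)*(-41) = -11*(63 + 243)*(-41) = -11*306*(-41) = -3366*(-41) = 138006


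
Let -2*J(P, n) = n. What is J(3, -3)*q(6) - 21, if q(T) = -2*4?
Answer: -33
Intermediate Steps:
J(P, n) = -n/2
q(T) = -8
J(3, -3)*q(6) - 21 = -½*(-3)*(-8) - 21 = (3/2)*(-8) - 21 = -12 - 21 = -33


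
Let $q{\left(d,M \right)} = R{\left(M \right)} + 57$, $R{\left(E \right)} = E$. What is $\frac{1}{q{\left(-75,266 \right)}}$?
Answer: $\frac{1}{323} \approx 0.003096$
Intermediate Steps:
$q{\left(d,M \right)} = 57 + M$ ($q{\left(d,M \right)} = M + 57 = 57 + M$)
$\frac{1}{q{\left(-75,266 \right)}} = \frac{1}{57 + 266} = \frac{1}{323}$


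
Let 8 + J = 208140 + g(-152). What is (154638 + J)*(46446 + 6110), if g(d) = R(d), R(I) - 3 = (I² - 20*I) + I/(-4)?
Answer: 20441918980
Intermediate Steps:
R(I) = 3 + I² - 81*I/4 (R(I) = 3 + ((I² - 20*I) + I/(-4)) = 3 + ((I² - 20*I) + I*(-¼)) = 3 + ((I² - 20*I) - I/4) = 3 + (I² - 81*I/4) = 3 + I² - 81*I/4)
g(d) = 3 + d² - 81*d/4
J = 234317 (J = -8 + (208140 + (3 + (-152)² - 81/4*(-152))) = -8 + (208140 + (3 + 23104 + 3078)) = -8 + (208140 + 26185) = -8 + 234325 = 234317)
(154638 + J)*(46446 + 6110) = (154638 + 234317)*(46446 + 6110) = 388955*52556 = 20441918980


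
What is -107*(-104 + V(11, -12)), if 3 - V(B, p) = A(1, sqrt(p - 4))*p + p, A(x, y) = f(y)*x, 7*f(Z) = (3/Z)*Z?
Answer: 62809/7 ≈ 8972.7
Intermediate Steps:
f(Z) = 3/7 (f(Z) = ((3/Z)*Z)/7 = (1/7)*3 = 3/7)
A(x, y) = 3*x/7
V(B, p) = 3 - 10*p/7 (V(B, p) = 3 - (((3/7)*1)*p + p) = 3 - (3*p/7 + p) = 3 - 10*p/7)
-107*(-104 + V(11, -12)) = -107*(-104 + (3 - 10/7*(-12))) = -107*(-104 + (3 + 120/7)) = -107*(-104 + 141/7) = -107*(-587/7) = 62809/7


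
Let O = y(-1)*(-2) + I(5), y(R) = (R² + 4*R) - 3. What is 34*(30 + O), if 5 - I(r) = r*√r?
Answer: 1598 - 170*√5 ≈ 1217.9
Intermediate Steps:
y(R) = -3 + R² + 4*R
I(r) = 5 - r^(3/2) (I(r) = 5 - r*√r = 5 - r^(3/2))
O = 17 - 5*√5 (O = (-3 + (-1)² + 4*(-1))*(-2) + (5 - 5^(3/2)) = (-3 + 1 - 4)*(-2) + (5 - 5*√5) = -6*(-2) + (5 - 5*√5) = 12 + (5 - 5*√5) = 17 - 5*√5 ≈ 5.8197)
34*(30 + O) = 34*(30 + (17 - 5*√5)) = 34*(47 - 5*√5) = 1598 - 170*√5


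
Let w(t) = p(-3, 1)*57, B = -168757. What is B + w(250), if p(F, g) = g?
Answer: -168700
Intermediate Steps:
w(t) = 57 (w(t) = 1*57 = 57)
B + w(250) = -168757 + 57 = -168700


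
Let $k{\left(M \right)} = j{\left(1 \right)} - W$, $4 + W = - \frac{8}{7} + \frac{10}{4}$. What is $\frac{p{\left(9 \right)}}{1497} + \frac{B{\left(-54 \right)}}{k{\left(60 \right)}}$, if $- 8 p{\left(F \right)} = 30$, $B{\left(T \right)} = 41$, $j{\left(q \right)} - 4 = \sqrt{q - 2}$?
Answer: $\frac{106506247}{17654620} - \frac{8036 i}{8845} \approx 6.0328 - 0.90854 i$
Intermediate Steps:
$j{\left(q \right)} = 4 + \sqrt{-2 + q}$ ($j{\left(q \right)} = 4 + \sqrt{q - 2} = 4 + \sqrt{-2 + q}$)
$W = - \frac{37}{14}$ ($W = -4 + \left(- \frac{8}{7} + \frac{10}{4}\right) = -4 + \left(\left(-8\right) \frac{1}{7} + 10 \cdot \frac{1}{4}\right) = -4 + \left(- \frac{8}{7} + \frac{5}{2}\right) = -4 + \frac{19}{14} = - \frac{37}{14} \approx -2.6429$)
$p{\left(F \right)} = - \frac{15}{4}$ ($p{\left(F \right)} = \left(- \frac{1}{8}\right) 30 = - \frac{15}{4}$)
$k{\left(M \right)} = \frac{93}{14} + i$ ($k{\left(M \right)} = \left(4 + \sqrt{-2 + 1}\right) - - \frac{37}{14} = \left(4 + \sqrt{-1}\right) + \frac{37}{14} = \left(4 + i\right) + \frac{37}{14} = \frac{93}{14} + i$)
$\frac{p{\left(9 \right)}}{1497} + \frac{B{\left(-54 \right)}}{k{\left(60 \right)}} = - \frac{15}{4 \cdot 1497} + \frac{41}{\frac{93}{14} + i} = \left(- \frac{15}{4}\right) \frac{1}{1497} + 41 \frac{196 \left(\frac{93}{14} - i\right)}{8845} = - \frac{5}{1996} + \frac{8036 \left(\frac{93}{14} - i\right)}{8845}$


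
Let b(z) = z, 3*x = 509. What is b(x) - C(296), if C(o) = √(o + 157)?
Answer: 509/3 - √453 ≈ 148.38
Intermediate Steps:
C(o) = √(157 + o)
x = 509/3 (x = (⅓)*509 = 509/3 ≈ 169.67)
b(x) - C(296) = 509/3 - √(157 + 296) = 509/3 - √453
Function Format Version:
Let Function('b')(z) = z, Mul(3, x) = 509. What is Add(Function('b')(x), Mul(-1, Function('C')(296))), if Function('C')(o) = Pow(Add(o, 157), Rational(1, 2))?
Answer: Add(Rational(509, 3), Mul(-1, Pow(453, Rational(1, 2)))) ≈ 148.38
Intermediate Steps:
Function('C')(o) = Pow(Add(157, o), Rational(1, 2))
x = Rational(509, 3) (x = Mul(Rational(1, 3), 509) = Rational(509, 3) ≈ 169.67)
Add(Function('b')(x), Mul(-1, Function('C')(296))) = Add(Rational(509, 3), Mul(-1, Pow(Add(157, 296), Rational(1, 2)))) = Add(Rational(509, 3), Mul(-1, Pow(453, Rational(1, 2))))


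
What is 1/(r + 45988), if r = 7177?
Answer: 1/53165 ≈ 1.8809e-5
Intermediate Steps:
1/(r + 45988) = 1/(7177 + 45988) = 1/53165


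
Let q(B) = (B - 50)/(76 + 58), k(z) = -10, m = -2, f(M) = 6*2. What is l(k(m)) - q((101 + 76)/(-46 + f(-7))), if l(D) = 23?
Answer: 106665/4556 ≈ 23.412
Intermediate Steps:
f(M) = 12
q(B) = -25/67 + B/134 (q(B) = (-50 + B)/134 = (-50 + B)*(1/134) = -25/67 + B/134)
l(k(m)) - q((101 + 76)/(-46 + f(-7))) = 23 - (-25/67 + ((101 + 76)/(-46 + 12))/134) = 23 - (-25/67 + (177/(-34))/134) = 23 - (-25/67 + (177*(-1/34))/134) = 23 - (-25/67 + (1/134)*(-177/34)) = 23 - (-25/67 - 177/4556) = 23 - 1*(-1877/4556) = 23 + 1877/4556 = 106665/4556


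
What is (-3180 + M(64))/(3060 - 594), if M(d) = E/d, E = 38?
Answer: -101741/78912 ≈ -1.2893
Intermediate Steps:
M(d) = 38/d
(-3180 + M(64))/(3060 - 594) = (-3180 + 38/64)/(3060 - 594) = (-3180 + 38*(1/64))/2466 = (-3180 + 19/32)*(1/2466) = -101741/32*1/2466 = -101741/78912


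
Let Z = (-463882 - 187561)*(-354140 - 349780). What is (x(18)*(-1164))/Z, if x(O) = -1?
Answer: 97/38213646380 ≈ 2.5384e-9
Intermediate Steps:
Z = 458563756560 (Z = -651443*(-703920) = 458563756560)
(x(18)*(-1164))/Z = -1*(-1164)/458563756560 = 1164*(1/458563756560) = 97/38213646380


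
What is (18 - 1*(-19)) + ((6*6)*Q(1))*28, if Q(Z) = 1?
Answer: 1045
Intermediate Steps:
(18 - 1*(-19)) + ((6*6)*Q(1))*28 = (18 - 1*(-19)) + ((6*6)*1)*28 = (18 + 19) + (36*1)*28 = 37 + 36*28 = 37 + 1008 = 1045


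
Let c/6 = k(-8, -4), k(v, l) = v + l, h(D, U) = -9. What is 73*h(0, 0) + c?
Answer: -729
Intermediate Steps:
k(v, l) = l + v
c = -72 (c = 6*(-4 - 8) = 6*(-12) = -72)
73*h(0, 0) + c = 73*(-9) - 72 = -657 - 72 = -729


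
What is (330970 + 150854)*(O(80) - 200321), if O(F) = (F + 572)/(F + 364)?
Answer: -3571194044544/37 ≈ -9.6519e+10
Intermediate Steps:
O(F) = (572 + F)/(364 + F)
(330970 + 150854)*(O(80) - 200321) = (330970 + 150854)*((572 + 80)/(364 + 80) - 200321) = 481824*(652/444 - 200321) = 481824*((1/444)*652 - 200321) = 481824*(163/111 - 200321) = 481824*(-22235468/111) = -3571194044544/37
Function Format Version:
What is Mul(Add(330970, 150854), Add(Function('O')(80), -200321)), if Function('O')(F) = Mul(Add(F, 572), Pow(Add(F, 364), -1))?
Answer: Rational(-3571194044544, 37) ≈ -9.6519e+10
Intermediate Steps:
Function('O')(F) = Mul(Pow(Add(364, F), -1), Add(572, F)) (Function('O')(F) = Mul(Add(572, F), Pow(Add(364, F), -1)) = Mul(Pow(Add(364, F), -1), Add(572, F)))
Mul(Add(330970, 150854), Add(Function('O')(80), -200321)) = Mul(Add(330970, 150854), Add(Mul(Pow(Add(364, 80), -1), Add(572, 80)), -200321)) = Mul(481824, Add(Mul(Pow(444, -1), 652), -200321)) = Mul(481824, Add(Mul(Rational(1, 444), 652), -200321)) = Mul(481824, Add(Rational(163, 111), -200321)) = Mul(481824, Rational(-22235468, 111)) = Rational(-3571194044544, 37)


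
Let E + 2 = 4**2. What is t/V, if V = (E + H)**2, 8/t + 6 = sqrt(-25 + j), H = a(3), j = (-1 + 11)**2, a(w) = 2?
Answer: 1/208 + 5*sqrt(3)/1248 ≈ 0.011747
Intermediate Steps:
j = 100 (j = 10**2 = 100)
E = 14 (E = -2 + 4**2 = -2 + 16 = 14)
H = 2
t = 8/(-6 + 5*sqrt(3)) (t = 8/(-6 + sqrt(-25 + 100)) = 8/(-6 + sqrt(75)) = 8/(-6 + 5*sqrt(3)) ≈ 3.0072)
V = 256 (V = (14 + 2)**2 = 16**2 = 256)
t/V = (16/13 + 40*sqrt(3)/39)/256 = (16/13 + 40*sqrt(3)/39)*(1/256) = 1/208 + 5*sqrt(3)/1248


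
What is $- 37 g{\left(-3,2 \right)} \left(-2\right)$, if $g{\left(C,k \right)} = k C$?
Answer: $-444$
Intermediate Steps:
$g{\left(C,k \right)} = C k$
$- 37 g{\left(-3,2 \right)} \left(-2\right) = - 37 \left(\left(-3\right) 2\right) \left(-2\right) = \left(-37\right) \left(-6\right) \left(-2\right) = 222 \left(-2\right) = -444$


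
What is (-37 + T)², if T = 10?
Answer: 729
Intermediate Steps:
(-37 + T)² = (-37 + 10)² = (-27)² = 729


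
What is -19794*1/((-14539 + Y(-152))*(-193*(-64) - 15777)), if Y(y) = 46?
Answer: -6598/16546175 ≈ -0.00039876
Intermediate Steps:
-19794*1/((-14539 + Y(-152))*(-193*(-64) - 15777)) = -19794*1/((-14539 + 46)*(-193*(-64) - 15777)) = -19794*(-1/(14493*(12352 - 15777))) = -19794/((-14493*(-3425))) = -19794/49638525 = -19794*1/49638525 = -6598/16546175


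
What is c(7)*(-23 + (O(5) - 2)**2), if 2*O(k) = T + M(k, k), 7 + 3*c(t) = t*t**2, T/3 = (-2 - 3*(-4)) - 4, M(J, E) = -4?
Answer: 224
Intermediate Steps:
T = 18 (T = 3*((-2 - 3*(-4)) - 4) = 3*((-2 + 12) - 4) = 3*(10 - 4) = 3*6 = 18)
c(t) = -7/3 + t**3/3 (c(t) = -7/3 + (t*t**2)/3 = -7/3 + t**3/3)
O(k) = 7 (O(k) = (18 - 4)/2 = (1/2)*14 = 7)
c(7)*(-23 + (O(5) - 2)**2) = (-7/3 + (1/3)*7**3)*(-23 + (7 - 2)**2) = (-7/3 + (1/3)*343)*(-23 + 5**2) = (-7/3 + 343/3)*(-23 + 25) = 112*2 = 224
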